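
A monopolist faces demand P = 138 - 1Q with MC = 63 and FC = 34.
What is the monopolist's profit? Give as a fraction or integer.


MR = MC: 138 - 2Q = 63
Q* = 75/2
P* = 138 - 1*75/2 = 201/2
Profit = (P* - MC)*Q* - FC
= (201/2 - 63)*75/2 - 34
= 75/2*75/2 - 34
= 5625/4 - 34 = 5489/4

5489/4


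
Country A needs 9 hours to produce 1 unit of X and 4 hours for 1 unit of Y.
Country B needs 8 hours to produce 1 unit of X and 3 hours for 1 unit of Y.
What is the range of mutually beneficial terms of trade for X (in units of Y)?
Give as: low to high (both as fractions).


Opportunity cost of X for Country A = hours_X / hours_Y = 9/4 = 9/4 units of Y
Opportunity cost of X for Country B = hours_X / hours_Y = 8/3 = 8/3 units of Y
Terms of trade must be between the two opportunity costs.
Range: 9/4 to 8/3

9/4 to 8/3


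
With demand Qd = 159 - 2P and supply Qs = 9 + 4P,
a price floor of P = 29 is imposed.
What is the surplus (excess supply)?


At P = 29:
Qd = 159 - 2*29 = 101
Qs = 9 + 4*29 = 125
Surplus = Qs - Qd = 125 - 101 = 24

24


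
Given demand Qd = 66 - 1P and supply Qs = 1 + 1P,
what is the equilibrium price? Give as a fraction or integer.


At equilibrium, Qd = Qs.
66 - 1P = 1 + 1P
66 - 1 = 1P + 1P
65 = 2P
P* = 65/2 = 65/2

65/2


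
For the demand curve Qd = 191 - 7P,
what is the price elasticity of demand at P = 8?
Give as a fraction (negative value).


dQ/dP = -7
At P = 8: Q = 191 - 7*8 = 135
E = (dQ/dP)(P/Q) = (-7)(8/135) = -56/135

-56/135


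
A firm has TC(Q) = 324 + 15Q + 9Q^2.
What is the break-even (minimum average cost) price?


AC(Q) = 324/Q + 15 + 9Q
To minimize: dAC/dQ = -324/Q^2 + 9 = 0
Q^2 = 324/9 = 36
Q* = 6
Min AC = 324/6 + 15 + 9*6
Min AC = 54 + 15 + 54 = 123

123


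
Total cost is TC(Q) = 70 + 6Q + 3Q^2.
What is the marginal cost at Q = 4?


MC = dTC/dQ = 6 + 2*3*Q
At Q = 4:
MC = 6 + 6*4
MC = 6 + 24 = 30

30


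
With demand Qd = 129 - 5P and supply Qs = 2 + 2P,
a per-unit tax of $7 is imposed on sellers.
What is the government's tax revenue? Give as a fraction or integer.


With tax on sellers, new supply: Qs' = 2 + 2(P - 7)
= 2P - 12
New equilibrium quantity:
Q_new = 198/7
Tax revenue = tax * Q_new = 7 * 198/7 = 198

198


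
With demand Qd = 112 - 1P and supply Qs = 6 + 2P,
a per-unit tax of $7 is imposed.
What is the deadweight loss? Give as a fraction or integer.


Pre-tax equilibrium quantity: Q* = 230/3
Post-tax equilibrium quantity: Q_tax = 72
Reduction in quantity: Q* - Q_tax = 14/3
DWL = (1/2) * tax * (Q* - Q_tax)
DWL = (1/2) * 7 * 14/3 = 49/3

49/3


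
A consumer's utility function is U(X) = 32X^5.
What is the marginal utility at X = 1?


MU = dU/dX = 32*5*X^(5-1)
MU = 160*X^4
At X = 1:
MU = 160 * 1^4
MU = 160 * 1 = 160

160


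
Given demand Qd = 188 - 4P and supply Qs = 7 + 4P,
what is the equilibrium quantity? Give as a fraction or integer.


First find equilibrium price:
188 - 4P = 7 + 4P
P* = 181/8 = 181/8
Then substitute into demand:
Q* = 188 - 4 * 181/8 = 195/2

195/2


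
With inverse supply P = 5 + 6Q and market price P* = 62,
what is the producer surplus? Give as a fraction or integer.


Minimum supply price (at Q=0): P_min = 5
Quantity supplied at P* = 62:
Q* = (62 - 5)/6 = 19/2
PS = (1/2) * Q* * (P* - P_min)
PS = (1/2) * 19/2 * (62 - 5)
PS = (1/2) * 19/2 * 57 = 1083/4

1083/4


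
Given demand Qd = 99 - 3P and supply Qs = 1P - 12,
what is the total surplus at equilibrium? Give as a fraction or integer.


Find equilibrium: 99 - 3P = 1P - 12
99 + 12 = 4P
P* = 111/4 = 111/4
Q* = 1*111/4 - 12 = 63/4
Inverse demand: P = 33 - Q/3, so P_max = 33
Inverse supply: P = 12 + Q/1, so P_min = 12
CS = (1/2) * 63/4 * (33 - 111/4) = 1323/32
PS = (1/2) * 63/4 * (111/4 - 12) = 3969/32
TS = CS + PS = 1323/32 + 3969/32 = 1323/8

1323/8


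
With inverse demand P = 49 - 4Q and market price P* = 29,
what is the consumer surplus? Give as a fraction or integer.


Maximum willingness to pay (at Q=0): P_max = 49
Quantity demanded at P* = 29:
Q* = (49 - 29)/4 = 5
CS = (1/2) * Q* * (P_max - P*)
CS = (1/2) * 5 * (49 - 29)
CS = (1/2) * 5 * 20 = 50

50


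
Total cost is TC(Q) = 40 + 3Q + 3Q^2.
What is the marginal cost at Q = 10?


MC = dTC/dQ = 3 + 2*3*Q
At Q = 10:
MC = 3 + 6*10
MC = 3 + 60 = 63

63


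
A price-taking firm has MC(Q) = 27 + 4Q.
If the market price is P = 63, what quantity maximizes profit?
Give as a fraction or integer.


In perfect competition, profit is maximized where P = MC.
63 = 27 + 4Q
36 = 4Q
Q* = 36/4 = 9

9


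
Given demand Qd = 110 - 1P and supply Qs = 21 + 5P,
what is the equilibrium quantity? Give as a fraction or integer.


First find equilibrium price:
110 - 1P = 21 + 5P
P* = 89/6 = 89/6
Then substitute into demand:
Q* = 110 - 1 * 89/6 = 571/6

571/6


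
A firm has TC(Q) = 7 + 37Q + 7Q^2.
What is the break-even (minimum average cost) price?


AC(Q) = 7/Q + 37 + 7Q
To minimize: dAC/dQ = -7/Q^2 + 7 = 0
Q^2 = 7/7 = 1
Q* = 1
Min AC = 7/1 + 37 + 7*1
Min AC = 7 + 37 + 7 = 51

51


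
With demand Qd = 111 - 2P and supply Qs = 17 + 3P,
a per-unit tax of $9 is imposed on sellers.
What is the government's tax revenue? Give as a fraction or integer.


With tax on sellers, new supply: Qs' = 17 + 3(P - 9)
= 3P - 10
New equilibrium quantity:
Q_new = 313/5
Tax revenue = tax * Q_new = 9 * 313/5 = 2817/5

2817/5


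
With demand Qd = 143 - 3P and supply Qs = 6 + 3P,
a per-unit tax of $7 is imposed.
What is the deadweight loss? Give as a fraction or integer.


Pre-tax equilibrium quantity: Q* = 149/2
Post-tax equilibrium quantity: Q_tax = 64
Reduction in quantity: Q* - Q_tax = 21/2
DWL = (1/2) * tax * (Q* - Q_tax)
DWL = (1/2) * 7 * 21/2 = 147/4

147/4


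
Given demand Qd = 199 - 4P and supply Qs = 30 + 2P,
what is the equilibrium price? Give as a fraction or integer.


At equilibrium, Qd = Qs.
199 - 4P = 30 + 2P
199 - 30 = 4P + 2P
169 = 6P
P* = 169/6 = 169/6

169/6


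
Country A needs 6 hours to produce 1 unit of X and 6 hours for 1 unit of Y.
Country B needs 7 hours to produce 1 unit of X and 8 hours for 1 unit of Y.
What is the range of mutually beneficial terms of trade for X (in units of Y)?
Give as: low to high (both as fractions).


Opportunity cost of X for Country A = hours_X / hours_Y = 6/6 = 1 units of Y
Opportunity cost of X for Country B = hours_X / hours_Y = 7/8 = 7/8 units of Y
Terms of trade must be between the two opportunity costs.
Range: 7/8 to 1

7/8 to 1


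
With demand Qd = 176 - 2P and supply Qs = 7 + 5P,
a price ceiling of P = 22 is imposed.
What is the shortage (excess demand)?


At P = 22:
Qd = 176 - 2*22 = 132
Qs = 7 + 5*22 = 117
Shortage = Qd - Qs = 132 - 117 = 15

15


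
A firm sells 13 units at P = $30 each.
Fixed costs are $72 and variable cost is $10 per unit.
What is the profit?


Total Revenue = P * Q = 30 * 13 = $390
Total Cost = FC + VC*Q = 72 + 10*13 = $202
Profit = TR - TC = 390 - 202 = $188

$188


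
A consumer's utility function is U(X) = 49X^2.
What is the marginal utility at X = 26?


MU = dU/dX = 49*2*X^(2-1)
MU = 98*X^1
At X = 26:
MU = 98 * 26^1
MU = 98 * 26 = 2548

2548


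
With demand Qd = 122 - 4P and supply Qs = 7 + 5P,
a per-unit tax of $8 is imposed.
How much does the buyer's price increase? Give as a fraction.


With a per-unit tax, the buyer's price increase depends on relative slopes.
Supply slope: d = 5, Demand slope: b = 4
Buyer's price increase = d * tax / (b + d)
= 5 * 8 / (4 + 5)
= 40 / 9 = 40/9

40/9


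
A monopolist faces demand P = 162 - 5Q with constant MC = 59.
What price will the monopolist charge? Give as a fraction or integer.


MR = 162 - 10Q
Set MR = MC: 162 - 10Q = 59
Q* = 103/10
Substitute into demand:
P* = 162 - 5*103/10 = 221/2

221/2


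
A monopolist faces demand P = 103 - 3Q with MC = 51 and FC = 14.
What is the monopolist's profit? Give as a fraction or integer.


MR = MC: 103 - 6Q = 51
Q* = 26/3
P* = 103 - 3*26/3 = 77
Profit = (P* - MC)*Q* - FC
= (77 - 51)*26/3 - 14
= 26*26/3 - 14
= 676/3 - 14 = 634/3

634/3


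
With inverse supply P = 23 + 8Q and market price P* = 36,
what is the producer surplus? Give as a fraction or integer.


Minimum supply price (at Q=0): P_min = 23
Quantity supplied at P* = 36:
Q* = (36 - 23)/8 = 13/8
PS = (1/2) * Q* * (P* - P_min)
PS = (1/2) * 13/8 * (36 - 23)
PS = (1/2) * 13/8 * 13 = 169/16

169/16


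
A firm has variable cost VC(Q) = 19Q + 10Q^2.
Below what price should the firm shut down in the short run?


AVC(Q) = VC(Q)/Q = 19 + 10Q
AVC is increasing in Q, so minimum AVC is at Q -> 0+.
Min AVC = 19
The firm should shut down if P < 19.

19


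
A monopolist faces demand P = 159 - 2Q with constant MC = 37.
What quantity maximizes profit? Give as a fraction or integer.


TR = P*Q = (159 - 2Q)Q = 159Q - 2Q^2
MR = dTR/dQ = 159 - 4Q
Set MR = MC:
159 - 4Q = 37
122 = 4Q
Q* = 122/4 = 61/2

61/2


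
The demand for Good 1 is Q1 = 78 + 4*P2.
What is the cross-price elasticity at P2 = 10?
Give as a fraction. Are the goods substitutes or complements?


dQ1/dP2 = 4
At P2 = 10: Q1 = 78 + 4*10 = 118
Exy = (dQ1/dP2)(P2/Q1) = 4 * 10 / 118 = 20/59
Since Exy > 0, the goods are substitutes.

20/59 (substitutes)


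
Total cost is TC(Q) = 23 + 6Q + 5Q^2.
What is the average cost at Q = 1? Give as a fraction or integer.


TC(1) = 23 + 6*1 + 5*1^2
TC(1) = 23 + 6 + 5 = 34
AC = TC/Q = 34/1 = 34

34


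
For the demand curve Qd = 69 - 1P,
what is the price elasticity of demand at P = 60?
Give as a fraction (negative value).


dQ/dP = -1
At P = 60: Q = 69 - 1*60 = 9
E = (dQ/dP)(P/Q) = (-1)(60/9) = -20/3

-20/3


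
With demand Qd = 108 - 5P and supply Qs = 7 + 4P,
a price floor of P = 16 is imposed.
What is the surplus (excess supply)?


At P = 16:
Qd = 108 - 5*16 = 28
Qs = 7 + 4*16 = 71
Surplus = Qs - Qd = 71 - 28 = 43

43


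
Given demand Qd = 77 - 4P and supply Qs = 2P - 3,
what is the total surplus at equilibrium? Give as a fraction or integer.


Find equilibrium: 77 - 4P = 2P - 3
77 + 3 = 6P
P* = 80/6 = 40/3
Q* = 2*40/3 - 3 = 71/3
Inverse demand: P = 77/4 - Q/4, so P_max = 77/4
Inverse supply: P = 3/2 + Q/2, so P_min = 3/2
CS = (1/2) * 71/3 * (77/4 - 40/3) = 5041/72
PS = (1/2) * 71/3 * (40/3 - 3/2) = 5041/36
TS = CS + PS = 5041/72 + 5041/36 = 5041/24

5041/24


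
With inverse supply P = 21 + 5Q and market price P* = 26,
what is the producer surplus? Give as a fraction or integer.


Minimum supply price (at Q=0): P_min = 21
Quantity supplied at P* = 26:
Q* = (26 - 21)/5 = 1
PS = (1/2) * Q* * (P* - P_min)
PS = (1/2) * 1 * (26 - 21)
PS = (1/2) * 1 * 5 = 5/2

5/2


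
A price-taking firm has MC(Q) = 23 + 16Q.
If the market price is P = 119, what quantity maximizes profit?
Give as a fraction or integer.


In perfect competition, profit is maximized where P = MC.
119 = 23 + 16Q
96 = 16Q
Q* = 96/16 = 6

6


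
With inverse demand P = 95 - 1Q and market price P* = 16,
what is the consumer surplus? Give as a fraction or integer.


Maximum willingness to pay (at Q=0): P_max = 95
Quantity demanded at P* = 16:
Q* = (95 - 16)/1 = 79
CS = (1/2) * Q* * (P_max - P*)
CS = (1/2) * 79 * (95 - 16)
CS = (1/2) * 79 * 79 = 6241/2

6241/2


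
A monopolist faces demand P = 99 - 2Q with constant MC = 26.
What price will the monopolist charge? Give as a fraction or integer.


MR = 99 - 4Q
Set MR = MC: 99 - 4Q = 26
Q* = 73/4
Substitute into demand:
P* = 99 - 2*73/4 = 125/2

125/2


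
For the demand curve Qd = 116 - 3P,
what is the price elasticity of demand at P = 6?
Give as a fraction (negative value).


dQ/dP = -3
At P = 6: Q = 116 - 3*6 = 98
E = (dQ/dP)(P/Q) = (-3)(6/98) = -9/49

-9/49


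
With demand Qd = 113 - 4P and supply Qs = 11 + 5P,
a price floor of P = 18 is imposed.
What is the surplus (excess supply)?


At P = 18:
Qd = 113 - 4*18 = 41
Qs = 11 + 5*18 = 101
Surplus = Qs - Qd = 101 - 41 = 60

60


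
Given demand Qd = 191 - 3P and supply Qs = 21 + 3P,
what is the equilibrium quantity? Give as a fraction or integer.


First find equilibrium price:
191 - 3P = 21 + 3P
P* = 170/6 = 85/3
Then substitute into demand:
Q* = 191 - 3 * 85/3 = 106

106


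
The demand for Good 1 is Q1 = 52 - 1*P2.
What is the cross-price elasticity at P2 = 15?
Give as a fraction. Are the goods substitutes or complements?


dQ1/dP2 = -1
At P2 = 15: Q1 = 52 - 1*15 = 37
Exy = (dQ1/dP2)(P2/Q1) = -1 * 15 / 37 = -15/37
Since Exy < 0, the goods are complements.

-15/37 (complements)


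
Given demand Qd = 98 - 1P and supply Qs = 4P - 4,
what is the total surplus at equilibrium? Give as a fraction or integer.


Find equilibrium: 98 - 1P = 4P - 4
98 + 4 = 5P
P* = 102/5 = 102/5
Q* = 4*102/5 - 4 = 388/5
Inverse demand: P = 98 - Q/1, so P_max = 98
Inverse supply: P = 1 + Q/4, so P_min = 1
CS = (1/2) * 388/5 * (98 - 102/5) = 75272/25
PS = (1/2) * 388/5 * (102/5 - 1) = 18818/25
TS = CS + PS = 75272/25 + 18818/25 = 18818/5

18818/5


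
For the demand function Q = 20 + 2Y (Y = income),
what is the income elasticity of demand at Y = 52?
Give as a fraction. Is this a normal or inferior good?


dQ/dY = 2
At Y = 52: Q = 20 + 2*52 = 124
Ey = (dQ/dY)(Y/Q) = 2 * 52 / 124 = 26/31
Since Ey > 0, this is a normal good.

26/31 (normal good)


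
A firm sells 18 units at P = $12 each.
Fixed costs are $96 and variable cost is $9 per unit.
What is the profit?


Total Revenue = P * Q = 12 * 18 = $216
Total Cost = FC + VC*Q = 96 + 9*18 = $258
Profit = TR - TC = 216 - 258 = $-42

$-42


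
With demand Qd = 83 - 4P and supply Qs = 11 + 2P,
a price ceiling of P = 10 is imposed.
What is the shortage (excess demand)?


At P = 10:
Qd = 83 - 4*10 = 43
Qs = 11 + 2*10 = 31
Shortage = Qd - Qs = 43 - 31 = 12

12


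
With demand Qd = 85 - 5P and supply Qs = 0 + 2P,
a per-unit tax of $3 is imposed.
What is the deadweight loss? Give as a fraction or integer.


Pre-tax equilibrium quantity: Q* = 170/7
Post-tax equilibrium quantity: Q_tax = 20
Reduction in quantity: Q* - Q_tax = 30/7
DWL = (1/2) * tax * (Q* - Q_tax)
DWL = (1/2) * 3 * 30/7 = 45/7

45/7


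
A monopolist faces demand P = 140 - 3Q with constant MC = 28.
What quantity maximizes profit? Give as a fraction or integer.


TR = P*Q = (140 - 3Q)Q = 140Q - 3Q^2
MR = dTR/dQ = 140 - 6Q
Set MR = MC:
140 - 6Q = 28
112 = 6Q
Q* = 112/6 = 56/3

56/3


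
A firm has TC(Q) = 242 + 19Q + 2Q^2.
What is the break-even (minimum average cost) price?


AC(Q) = 242/Q + 19 + 2Q
To minimize: dAC/dQ = -242/Q^2 + 2 = 0
Q^2 = 242/2 = 121
Q* = 11
Min AC = 242/11 + 19 + 2*11
Min AC = 22 + 19 + 22 = 63

63


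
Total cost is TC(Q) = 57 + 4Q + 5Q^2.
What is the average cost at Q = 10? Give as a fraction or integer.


TC(10) = 57 + 4*10 + 5*10^2
TC(10) = 57 + 40 + 500 = 597
AC = TC/Q = 597/10 = 597/10

597/10


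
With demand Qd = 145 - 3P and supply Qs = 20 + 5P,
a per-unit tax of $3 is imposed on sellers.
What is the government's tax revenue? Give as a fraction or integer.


With tax on sellers, new supply: Qs' = 20 + 5(P - 3)
= 5 + 5P
New equilibrium quantity:
Q_new = 185/2
Tax revenue = tax * Q_new = 3 * 185/2 = 555/2

555/2


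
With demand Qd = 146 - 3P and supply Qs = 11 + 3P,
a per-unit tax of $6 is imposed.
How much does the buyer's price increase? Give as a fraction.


With a per-unit tax, the buyer's price increase depends on relative slopes.
Supply slope: d = 3, Demand slope: b = 3
Buyer's price increase = d * tax / (b + d)
= 3 * 6 / (3 + 3)
= 18 / 6 = 3

3


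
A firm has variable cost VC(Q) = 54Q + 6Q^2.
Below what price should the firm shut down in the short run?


AVC(Q) = VC(Q)/Q = 54 + 6Q
AVC is increasing in Q, so minimum AVC is at Q -> 0+.
Min AVC = 54
The firm should shut down if P < 54.

54


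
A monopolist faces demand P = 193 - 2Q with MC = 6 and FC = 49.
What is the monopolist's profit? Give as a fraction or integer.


MR = MC: 193 - 4Q = 6
Q* = 187/4
P* = 193 - 2*187/4 = 199/2
Profit = (P* - MC)*Q* - FC
= (199/2 - 6)*187/4 - 49
= 187/2*187/4 - 49
= 34969/8 - 49 = 34577/8

34577/8


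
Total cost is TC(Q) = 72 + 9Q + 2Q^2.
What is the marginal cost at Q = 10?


MC = dTC/dQ = 9 + 2*2*Q
At Q = 10:
MC = 9 + 4*10
MC = 9 + 40 = 49

49


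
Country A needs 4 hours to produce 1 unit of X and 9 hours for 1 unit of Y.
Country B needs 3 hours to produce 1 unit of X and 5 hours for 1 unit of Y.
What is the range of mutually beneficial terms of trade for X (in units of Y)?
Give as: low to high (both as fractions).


Opportunity cost of X for Country A = hours_X / hours_Y = 4/9 = 4/9 units of Y
Opportunity cost of X for Country B = hours_X / hours_Y = 3/5 = 3/5 units of Y
Terms of trade must be between the two opportunity costs.
Range: 4/9 to 3/5

4/9 to 3/5


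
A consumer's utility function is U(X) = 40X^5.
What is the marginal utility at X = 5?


MU = dU/dX = 40*5*X^(5-1)
MU = 200*X^4
At X = 5:
MU = 200 * 5^4
MU = 200 * 625 = 125000

125000


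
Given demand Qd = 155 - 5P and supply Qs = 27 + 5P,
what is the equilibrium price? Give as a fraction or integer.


At equilibrium, Qd = Qs.
155 - 5P = 27 + 5P
155 - 27 = 5P + 5P
128 = 10P
P* = 128/10 = 64/5

64/5


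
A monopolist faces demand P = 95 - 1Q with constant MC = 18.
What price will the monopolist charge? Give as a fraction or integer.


MR = 95 - 2Q
Set MR = MC: 95 - 2Q = 18
Q* = 77/2
Substitute into demand:
P* = 95 - 1*77/2 = 113/2

113/2


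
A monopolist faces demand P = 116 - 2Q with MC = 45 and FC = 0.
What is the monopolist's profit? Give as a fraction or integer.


MR = MC: 116 - 4Q = 45
Q* = 71/4
P* = 116 - 2*71/4 = 161/2
Profit = (P* - MC)*Q* - FC
= (161/2 - 45)*71/4 - 0
= 71/2*71/4 - 0
= 5041/8 - 0 = 5041/8

5041/8


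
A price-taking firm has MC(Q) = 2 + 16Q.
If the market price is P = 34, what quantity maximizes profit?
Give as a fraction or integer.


In perfect competition, profit is maximized where P = MC.
34 = 2 + 16Q
32 = 16Q
Q* = 32/16 = 2

2


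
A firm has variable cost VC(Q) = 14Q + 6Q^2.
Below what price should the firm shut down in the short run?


AVC(Q) = VC(Q)/Q = 14 + 6Q
AVC is increasing in Q, so minimum AVC is at Q -> 0+.
Min AVC = 14
The firm should shut down if P < 14.

14


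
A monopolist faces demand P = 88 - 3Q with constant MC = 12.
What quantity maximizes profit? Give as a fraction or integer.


TR = P*Q = (88 - 3Q)Q = 88Q - 3Q^2
MR = dTR/dQ = 88 - 6Q
Set MR = MC:
88 - 6Q = 12
76 = 6Q
Q* = 76/6 = 38/3

38/3


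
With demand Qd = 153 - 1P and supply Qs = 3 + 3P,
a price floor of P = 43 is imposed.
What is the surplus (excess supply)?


At P = 43:
Qd = 153 - 1*43 = 110
Qs = 3 + 3*43 = 132
Surplus = Qs - Qd = 132 - 110 = 22

22


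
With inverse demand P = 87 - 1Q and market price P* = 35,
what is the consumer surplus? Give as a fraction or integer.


Maximum willingness to pay (at Q=0): P_max = 87
Quantity demanded at P* = 35:
Q* = (87 - 35)/1 = 52
CS = (1/2) * Q* * (P_max - P*)
CS = (1/2) * 52 * (87 - 35)
CS = (1/2) * 52 * 52 = 1352

1352


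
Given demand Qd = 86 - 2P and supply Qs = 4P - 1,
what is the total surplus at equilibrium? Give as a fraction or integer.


Find equilibrium: 86 - 2P = 4P - 1
86 + 1 = 6P
P* = 87/6 = 29/2
Q* = 4*29/2 - 1 = 57
Inverse demand: P = 43 - Q/2, so P_max = 43
Inverse supply: P = 1/4 + Q/4, so P_min = 1/4
CS = (1/2) * 57 * (43 - 29/2) = 3249/4
PS = (1/2) * 57 * (29/2 - 1/4) = 3249/8
TS = CS + PS = 3249/4 + 3249/8 = 9747/8

9747/8


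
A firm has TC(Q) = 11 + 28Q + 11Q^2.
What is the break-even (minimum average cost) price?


AC(Q) = 11/Q + 28 + 11Q
To minimize: dAC/dQ = -11/Q^2 + 11 = 0
Q^2 = 11/11 = 1
Q* = 1
Min AC = 11/1 + 28 + 11*1
Min AC = 11 + 28 + 11 = 50

50


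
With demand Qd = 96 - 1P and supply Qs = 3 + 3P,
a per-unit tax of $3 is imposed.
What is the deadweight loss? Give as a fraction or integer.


Pre-tax equilibrium quantity: Q* = 291/4
Post-tax equilibrium quantity: Q_tax = 141/2
Reduction in quantity: Q* - Q_tax = 9/4
DWL = (1/2) * tax * (Q* - Q_tax)
DWL = (1/2) * 3 * 9/4 = 27/8

27/8


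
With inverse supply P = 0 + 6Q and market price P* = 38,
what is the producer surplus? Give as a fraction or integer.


Minimum supply price (at Q=0): P_min = 0
Quantity supplied at P* = 38:
Q* = (38 - 0)/6 = 19/3
PS = (1/2) * Q* * (P* - P_min)
PS = (1/2) * 19/3 * (38 - 0)
PS = (1/2) * 19/3 * 38 = 361/3

361/3


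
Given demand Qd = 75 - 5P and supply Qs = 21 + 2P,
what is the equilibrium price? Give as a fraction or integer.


At equilibrium, Qd = Qs.
75 - 5P = 21 + 2P
75 - 21 = 5P + 2P
54 = 7P
P* = 54/7 = 54/7

54/7


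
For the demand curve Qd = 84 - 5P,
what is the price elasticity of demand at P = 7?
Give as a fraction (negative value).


dQ/dP = -5
At P = 7: Q = 84 - 5*7 = 49
E = (dQ/dP)(P/Q) = (-5)(7/49) = -5/7

-5/7


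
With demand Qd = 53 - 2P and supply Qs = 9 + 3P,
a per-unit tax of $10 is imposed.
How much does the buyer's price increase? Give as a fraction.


With a per-unit tax, the buyer's price increase depends on relative slopes.
Supply slope: d = 3, Demand slope: b = 2
Buyer's price increase = d * tax / (b + d)
= 3 * 10 / (2 + 3)
= 30 / 5 = 6

6


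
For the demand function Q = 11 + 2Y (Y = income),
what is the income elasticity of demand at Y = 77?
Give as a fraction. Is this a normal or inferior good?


dQ/dY = 2
At Y = 77: Q = 11 + 2*77 = 165
Ey = (dQ/dY)(Y/Q) = 2 * 77 / 165 = 14/15
Since Ey > 0, this is a normal good.

14/15 (normal good)


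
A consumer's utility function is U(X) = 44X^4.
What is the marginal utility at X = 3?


MU = dU/dX = 44*4*X^(4-1)
MU = 176*X^3
At X = 3:
MU = 176 * 3^3
MU = 176 * 27 = 4752

4752


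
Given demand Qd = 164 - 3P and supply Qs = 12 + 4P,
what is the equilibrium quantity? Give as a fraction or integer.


First find equilibrium price:
164 - 3P = 12 + 4P
P* = 152/7 = 152/7
Then substitute into demand:
Q* = 164 - 3 * 152/7 = 692/7

692/7


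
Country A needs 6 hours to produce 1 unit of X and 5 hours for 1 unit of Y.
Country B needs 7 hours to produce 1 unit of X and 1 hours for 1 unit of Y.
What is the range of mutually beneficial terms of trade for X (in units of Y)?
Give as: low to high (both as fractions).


Opportunity cost of X for Country A = hours_X / hours_Y = 6/5 = 6/5 units of Y
Opportunity cost of X for Country B = hours_X / hours_Y = 7/1 = 7 units of Y
Terms of trade must be between the two opportunity costs.
Range: 6/5 to 7

6/5 to 7


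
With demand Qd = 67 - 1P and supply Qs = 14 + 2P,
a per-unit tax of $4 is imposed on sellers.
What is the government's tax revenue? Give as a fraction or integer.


With tax on sellers, new supply: Qs' = 14 + 2(P - 4)
= 6 + 2P
New equilibrium quantity:
Q_new = 140/3
Tax revenue = tax * Q_new = 4 * 140/3 = 560/3

560/3


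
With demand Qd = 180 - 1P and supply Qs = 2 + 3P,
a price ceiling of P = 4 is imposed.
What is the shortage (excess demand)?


At P = 4:
Qd = 180 - 1*4 = 176
Qs = 2 + 3*4 = 14
Shortage = Qd - Qs = 176 - 14 = 162

162


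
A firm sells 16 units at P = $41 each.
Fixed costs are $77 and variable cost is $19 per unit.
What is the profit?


Total Revenue = P * Q = 41 * 16 = $656
Total Cost = FC + VC*Q = 77 + 19*16 = $381
Profit = TR - TC = 656 - 381 = $275

$275


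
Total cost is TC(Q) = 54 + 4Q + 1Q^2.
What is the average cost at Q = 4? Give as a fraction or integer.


TC(4) = 54 + 4*4 + 1*4^2
TC(4) = 54 + 16 + 16 = 86
AC = TC/Q = 86/4 = 43/2

43/2


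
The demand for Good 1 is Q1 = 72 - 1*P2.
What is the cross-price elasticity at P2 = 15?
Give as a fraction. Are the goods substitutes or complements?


dQ1/dP2 = -1
At P2 = 15: Q1 = 72 - 1*15 = 57
Exy = (dQ1/dP2)(P2/Q1) = -1 * 15 / 57 = -5/19
Since Exy < 0, the goods are complements.

-5/19 (complements)


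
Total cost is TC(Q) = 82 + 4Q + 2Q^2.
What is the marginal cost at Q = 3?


MC = dTC/dQ = 4 + 2*2*Q
At Q = 3:
MC = 4 + 4*3
MC = 4 + 12 = 16

16


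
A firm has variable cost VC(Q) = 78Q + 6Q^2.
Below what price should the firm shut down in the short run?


AVC(Q) = VC(Q)/Q = 78 + 6Q
AVC is increasing in Q, so minimum AVC is at Q -> 0+.
Min AVC = 78
The firm should shut down if P < 78.

78


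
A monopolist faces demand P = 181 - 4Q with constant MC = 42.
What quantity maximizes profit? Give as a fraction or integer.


TR = P*Q = (181 - 4Q)Q = 181Q - 4Q^2
MR = dTR/dQ = 181 - 8Q
Set MR = MC:
181 - 8Q = 42
139 = 8Q
Q* = 139/8 = 139/8

139/8


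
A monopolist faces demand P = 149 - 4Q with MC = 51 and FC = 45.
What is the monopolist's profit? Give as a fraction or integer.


MR = MC: 149 - 8Q = 51
Q* = 49/4
P* = 149 - 4*49/4 = 100
Profit = (P* - MC)*Q* - FC
= (100 - 51)*49/4 - 45
= 49*49/4 - 45
= 2401/4 - 45 = 2221/4

2221/4


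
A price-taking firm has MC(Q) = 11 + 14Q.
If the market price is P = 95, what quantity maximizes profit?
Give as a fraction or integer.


In perfect competition, profit is maximized where P = MC.
95 = 11 + 14Q
84 = 14Q
Q* = 84/14 = 6

6


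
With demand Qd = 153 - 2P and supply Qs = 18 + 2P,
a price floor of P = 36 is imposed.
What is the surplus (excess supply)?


At P = 36:
Qd = 153 - 2*36 = 81
Qs = 18 + 2*36 = 90
Surplus = Qs - Qd = 90 - 81 = 9

9


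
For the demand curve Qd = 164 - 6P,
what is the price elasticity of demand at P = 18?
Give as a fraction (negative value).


dQ/dP = -6
At P = 18: Q = 164 - 6*18 = 56
E = (dQ/dP)(P/Q) = (-6)(18/56) = -27/14

-27/14


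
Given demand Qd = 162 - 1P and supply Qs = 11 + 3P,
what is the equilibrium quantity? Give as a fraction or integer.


First find equilibrium price:
162 - 1P = 11 + 3P
P* = 151/4 = 151/4
Then substitute into demand:
Q* = 162 - 1 * 151/4 = 497/4

497/4


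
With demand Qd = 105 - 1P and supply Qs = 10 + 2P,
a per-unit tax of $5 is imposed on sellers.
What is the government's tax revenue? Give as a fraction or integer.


With tax on sellers, new supply: Qs' = 10 + 2(P - 5)
= 0 + 2P
New equilibrium quantity:
Q_new = 70
Tax revenue = tax * Q_new = 5 * 70 = 350

350


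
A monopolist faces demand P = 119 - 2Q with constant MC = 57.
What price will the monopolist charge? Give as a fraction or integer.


MR = 119 - 4Q
Set MR = MC: 119 - 4Q = 57
Q* = 31/2
Substitute into demand:
P* = 119 - 2*31/2 = 88

88


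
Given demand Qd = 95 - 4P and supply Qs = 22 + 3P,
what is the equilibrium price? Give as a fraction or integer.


At equilibrium, Qd = Qs.
95 - 4P = 22 + 3P
95 - 22 = 4P + 3P
73 = 7P
P* = 73/7 = 73/7

73/7


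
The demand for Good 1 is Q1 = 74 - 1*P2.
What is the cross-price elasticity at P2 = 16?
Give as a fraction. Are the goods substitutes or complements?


dQ1/dP2 = -1
At P2 = 16: Q1 = 74 - 1*16 = 58
Exy = (dQ1/dP2)(P2/Q1) = -1 * 16 / 58 = -8/29
Since Exy < 0, the goods are complements.

-8/29 (complements)


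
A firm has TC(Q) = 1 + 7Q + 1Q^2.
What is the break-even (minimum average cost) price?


AC(Q) = 1/Q + 7 + 1Q
To minimize: dAC/dQ = -1/Q^2 + 1 = 0
Q^2 = 1/1 = 1
Q* = 1
Min AC = 1/1 + 7 + 1*1
Min AC = 1 + 7 + 1 = 9

9


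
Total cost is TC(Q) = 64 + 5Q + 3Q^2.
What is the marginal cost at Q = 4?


MC = dTC/dQ = 5 + 2*3*Q
At Q = 4:
MC = 5 + 6*4
MC = 5 + 24 = 29

29


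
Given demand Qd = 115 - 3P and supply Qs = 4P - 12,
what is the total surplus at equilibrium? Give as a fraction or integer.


Find equilibrium: 115 - 3P = 4P - 12
115 + 12 = 7P
P* = 127/7 = 127/7
Q* = 4*127/7 - 12 = 424/7
Inverse demand: P = 115/3 - Q/3, so P_max = 115/3
Inverse supply: P = 3 + Q/4, so P_min = 3
CS = (1/2) * 424/7 * (115/3 - 127/7) = 89888/147
PS = (1/2) * 424/7 * (127/7 - 3) = 22472/49
TS = CS + PS = 89888/147 + 22472/49 = 22472/21

22472/21


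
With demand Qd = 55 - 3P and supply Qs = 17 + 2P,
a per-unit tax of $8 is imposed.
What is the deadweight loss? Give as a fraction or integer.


Pre-tax equilibrium quantity: Q* = 161/5
Post-tax equilibrium quantity: Q_tax = 113/5
Reduction in quantity: Q* - Q_tax = 48/5
DWL = (1/2) * tax * (Q* - Q_tax)
DWL = (1/2) * 8 * 48/5 = 192/5

192/5


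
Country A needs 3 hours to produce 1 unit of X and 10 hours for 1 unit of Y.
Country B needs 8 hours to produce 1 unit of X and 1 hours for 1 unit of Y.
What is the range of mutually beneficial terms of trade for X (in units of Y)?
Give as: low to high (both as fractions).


Opportunity cost of X for Country A = hours_X / hours_Y = 3/10 = 3/10 units of Y
Opportunity cost of X for Country B = hours_X / hours_Y = 8/1 = 8 units of Y
Terms of trade must be between the two opportunity costs.
Range: 3/10 to 8

3/10 to 8


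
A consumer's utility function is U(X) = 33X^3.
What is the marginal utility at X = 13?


MU = dU/dX = 33*3*X^(3-1)
MU = 99*X^2
At X = 13:
MU = 99 * 13^2
MU = 99 * 169 = 16731

16731


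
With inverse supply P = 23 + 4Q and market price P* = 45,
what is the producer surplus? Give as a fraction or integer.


Minimum supply price (at Q=0): P_min = 23
Quantity supplied at P* = 45:
Q* = (45 - 23)/4 = 11/2
PS = (1/2) * Q* * (P* - P_min)
PS = (1/2) * 11/2 * (45 - 23)
PS = (1/2) * 11/2 * 22 = 121/2

121/2


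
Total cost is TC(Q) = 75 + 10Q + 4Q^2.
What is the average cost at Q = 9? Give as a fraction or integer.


TC(9) = 75 + 10*9 + 4*9^2
TC(9) = 75 + 90 + 324 = 489
AC = TC/Q = 489/9 = 163/3

163/3


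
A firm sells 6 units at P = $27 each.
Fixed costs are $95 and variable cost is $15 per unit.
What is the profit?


Total Revenue = P * Q = 27 * 6 = $162
Total Cost = FC + VC*Q = 95 + 15*6 = $185
Profit = TR - TC = 162 - 185 = $-23

$-23


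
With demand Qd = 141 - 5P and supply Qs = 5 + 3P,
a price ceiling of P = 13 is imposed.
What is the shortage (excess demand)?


At P = 13:
Qd = 141 - 5*13 = 76
Qs = 5 + 3*13 = 44
Shortage = Qd - Qs = 76 - 44 = 32

32


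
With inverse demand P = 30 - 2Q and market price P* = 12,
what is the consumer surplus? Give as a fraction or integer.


Maximum willingness to pay (at Q=0): P_max = 30
Quantity demanded at P* = 12:
Q* = (30 - 12)/2 = 9
CS = (1/2) * Q* * (P_max - P*)
CS = (1/2) * 9 * (30 - 12)
CS = (1/2) * 9 * 18 = 81

81


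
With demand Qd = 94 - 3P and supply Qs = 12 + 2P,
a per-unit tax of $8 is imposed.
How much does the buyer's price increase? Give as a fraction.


With a per-unit tax, the buyer's price increase depends on relative slopes.
Supply slope: d = 2, Demand slope: b = 3
Buyer's price increase = d * tax / (b + d)
= 2 * 8 / (3 + 2)
= 16 / 5 = 16/5

16/5


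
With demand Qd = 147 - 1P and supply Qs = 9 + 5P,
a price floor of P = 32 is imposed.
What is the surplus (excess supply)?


At P = 32:
Qd = 147 - 1*32 = 115
Qs = 9 + 5*32 = 169
Surplus = Qs - Qd = 169 - 115 = 54

54


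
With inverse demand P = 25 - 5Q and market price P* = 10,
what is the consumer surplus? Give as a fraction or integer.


Maximum willingness to pay (at Q=0): P_max = 25
Quantity demanded at P* = 10:
Q* = (25 - 10)/5 = 3
CS = (1/2) * Q* * (P_max - P*)
CS = (1/2) * 3 * (25 - 10)
CS = (1/2) * 3 * 15 = 45/2

45/2


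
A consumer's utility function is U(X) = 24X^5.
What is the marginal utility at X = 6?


MU = dU/dX = 24*5*X^(5-1)
MU = 120*X^4
At X = 6:
MU = 120 * 6^4
MU = 120 * 1296 = 155520

155520


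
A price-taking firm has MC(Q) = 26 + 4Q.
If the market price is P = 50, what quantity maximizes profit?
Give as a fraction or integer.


In perfect competition, profit is maximized where P = MC.
50 = 26 + 4Q
24 = 4Q
Q* = 24/4 = 6

6


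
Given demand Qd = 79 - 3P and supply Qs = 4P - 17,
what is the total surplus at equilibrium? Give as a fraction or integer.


Find equilibrium: 79 - 3P = 4P - 17
79 + 17 = 7P
P* = 96/7 = 96/7
Q* = 4*96/7 - 17 = 265/7
Inverse demand: P = 79/3 - Q/3, so P_max = 79/3
Inverse supply: P = 17/4 + Q/4, so P_min = 17/4
CS = (1/2) * 265/7 * (79/3 - 96/7) = 70225/294
PS = (1/2) * 265/7 * (96/7 - 17/4) = 70225/392
TS = CS + PS = 70225/294 + 70225/392 = 70225/168

70225/168


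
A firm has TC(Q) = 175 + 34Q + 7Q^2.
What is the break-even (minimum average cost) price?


AC(Q) = 175/Q + 34 + 7Q
To minimize: dAC/dQ = -175/Q^2 + 7 = 0
Q^2 = 175/7 = 25
Q* = 5
Min AC = 175/5 + 34 + 7*5
Min AC = 35 + 34 + 35 = 104

104


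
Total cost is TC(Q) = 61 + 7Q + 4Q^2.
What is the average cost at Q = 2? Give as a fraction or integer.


TC(2) = 61 + 7*2 + 4*2^2
TC(2) = 61 + 14 + 16 = 91
AC = TC/Q = 91/2 = 91/2

91/2


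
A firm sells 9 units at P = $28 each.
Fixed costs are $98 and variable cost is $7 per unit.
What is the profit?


Total Revenue = P * Q = 28 * 9 = $252
Total Cost = FC + VC*Q = 98 + 7*9 = $161
Profit = TR - TC = 252 - 161 = $91

$91


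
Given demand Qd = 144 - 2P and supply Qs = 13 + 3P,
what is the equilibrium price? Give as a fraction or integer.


At equilibrium, Qd = Qs.
144 - 2P = 13 + 3P
144 - 13 = 2P + 3P
131 = 5P
P* = 131/5 = 131/5

131/5


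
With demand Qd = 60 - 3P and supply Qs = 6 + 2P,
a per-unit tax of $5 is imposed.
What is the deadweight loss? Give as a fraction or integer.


Pre-tax equilibrium quantity: Q* = 138/5
Post-tax equilibrium quantity: Q_tax = 108/5
Reduction in quantity: Q* - Q_tax = 6
DWL = (1/2) * tax * (Q* - Q_tax)
DWL = (1/2) * 5 * 6 = 15

15


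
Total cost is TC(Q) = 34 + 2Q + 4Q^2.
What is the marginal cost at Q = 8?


MC = dTC/dQ = 2 + 2*4*Q
At Q = 8:
MC = 2 + 8*8
MC = 2 + 64 = 66

66


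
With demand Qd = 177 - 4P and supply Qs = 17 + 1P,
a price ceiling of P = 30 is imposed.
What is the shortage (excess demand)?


At P = 30:
Qd = 177 - 4*30 = 57
Qs = 17 + 1*30 = 47
Shortage = Qd - Qs = 57 - 47 = 10

10


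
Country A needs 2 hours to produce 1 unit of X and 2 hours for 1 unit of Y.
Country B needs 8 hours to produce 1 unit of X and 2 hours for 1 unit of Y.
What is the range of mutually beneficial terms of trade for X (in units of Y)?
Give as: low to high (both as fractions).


Opportunity cost of X for Country A = hours_X / hours_Y = 2/2 = 1 units of Y
Opportunity cost of X for Country B = hours_X / hours_Y = 8/2 = 4 units of Y
Terms of trade must be between the two opportunity costs.
Range: 1 to 4

1 to 4


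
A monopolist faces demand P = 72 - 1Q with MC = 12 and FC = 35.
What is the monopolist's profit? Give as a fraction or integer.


MR = MC: 72 - 2Q = 12
Q* = 30
P* = 72 - 1*30 = 42
Profit = (P* - MC)*Q* - FC
= (42 - 12)*30 - 35
= 30*30 - 35
= 900 - 35 = 865

865


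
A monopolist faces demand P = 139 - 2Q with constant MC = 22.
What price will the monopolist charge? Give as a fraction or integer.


MR = 139 - 4Q
Set MR = MC: 139 - 4Q = 22
Q* = 117/4
Substitute into demand:
P* = 139 - 2*117/4 = 161/2

161/2


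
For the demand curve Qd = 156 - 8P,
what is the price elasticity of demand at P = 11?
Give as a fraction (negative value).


dQ/dP = -8
At P = 11: Q = 156 - 8*11 = 68
E = (dQ/dP)(P/Q) = (-8)(11/68) = -22/17

-22/17


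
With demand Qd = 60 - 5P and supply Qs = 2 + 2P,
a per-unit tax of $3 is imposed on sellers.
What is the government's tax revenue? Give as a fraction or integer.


With tax on sellers, new supply: Qs' = 2 + 2(P - 3)
= 2P - 4
New equilibrium quantity:
Q_new = 100/7
Tax revenue = tax * Q_new = 3 * 100/7 = 300/7

300/7


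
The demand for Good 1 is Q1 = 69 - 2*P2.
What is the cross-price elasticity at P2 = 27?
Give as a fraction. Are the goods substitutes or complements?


dQ1/dP2 = -2
At P2 = 27: Q1 = 69 - 2*27 = 15
Exy = (dQ1/dP2)(P2/Q1) = -2 * 27 / 15 = -18/5
Since Exy < 0, the goods are complements.

-18/5 (complements)


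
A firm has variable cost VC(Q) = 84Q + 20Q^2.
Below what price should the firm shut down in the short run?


AVC(Q) = VC(Q)/Q = 84 + 20Q
AVC is increasing in Q, so minimum AVC is at Q -> 0+.
Min AVC = 84
The firm should shut down if P < 84.

84


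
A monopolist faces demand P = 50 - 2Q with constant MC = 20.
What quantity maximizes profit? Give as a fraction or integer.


TR = P*Q = (50 - 2Q)Q = 50Q - 2Q^2
MR = dTR/dQ = 50 - 4Q
Set MR = MC:
50 - 4Q = 20
30 = 4Q
Q* = 30/4 = 15/2

15/2


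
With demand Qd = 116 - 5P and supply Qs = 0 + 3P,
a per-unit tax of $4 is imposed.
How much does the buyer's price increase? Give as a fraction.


With a per-unit tax, the buyer's price increase depends on relative slopes.
Supply slope: d = 3, Demand slope: b = 5
Buyer's price increase = d * tax / (b + d)
= 3 * 4 / (5 + 3)
= 12 / 8 = 3/2

3/2


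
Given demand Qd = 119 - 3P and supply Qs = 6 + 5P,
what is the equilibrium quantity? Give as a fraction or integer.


First find equilibrium price:
119 - 3P = 6 + 5P
P* = 113/8 = 113/8
Then substitute into demand:
Q* = 119 - 3 * 113/8 = 613/8

613/8


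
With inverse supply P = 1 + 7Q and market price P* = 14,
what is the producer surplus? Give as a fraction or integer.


Minimum supply price (at Q=0): P_min = 1
Quantity supplied at P* = 14:
Q* = (14 - 1)/7 = 13/7
PS = (1/2) * Q* * (P* - P_min)
PS = (1/2) * 13/7 * (14 - 1)
PS = (1/2) * 13/7 * 13 = 169/14

169/14


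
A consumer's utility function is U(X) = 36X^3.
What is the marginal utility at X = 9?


MU = dU/dX = 36*3*X^(3-1)
MU = 108*X^2
At X = 9:
MU = 108 * 9^2
MU = 108 * 81 = 8748

8748


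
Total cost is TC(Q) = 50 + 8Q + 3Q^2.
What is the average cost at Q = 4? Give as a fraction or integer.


TC(4) = 50 + 8*4 + 3*4^2
TC(4) = 50 + 32 + 48 = 130
AC = TC/Q = 130/4 = 65/2

65/2


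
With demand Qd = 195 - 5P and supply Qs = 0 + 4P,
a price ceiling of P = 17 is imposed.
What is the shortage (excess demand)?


At P = 17:
Qd = 195 - 5*17 = 110
Qs = 0 + 4*17 = 68
Shortage = Qd - Qs = 110 - 68 = 42

42


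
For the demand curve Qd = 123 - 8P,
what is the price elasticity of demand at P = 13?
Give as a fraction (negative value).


dQ/dP = -8
At P = 13: Q = 123 - 8*13 = 19
E = (dQ/dP)(P/Q) = (-8)(13/19) = -104/19

-104/19


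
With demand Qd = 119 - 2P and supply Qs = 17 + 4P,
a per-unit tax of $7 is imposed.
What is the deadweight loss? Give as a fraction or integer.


Pre-tax equilibrium quantity: Q* = 85
Post-tax equilibrium quantity: Q_tax = 227/3
Reduction in quantity: Q* - Q_tax = 28/3
DWL = (1/2) * tax * (Q* - Q_tax)
DWL = (1/2) * 7 * 28/3 = 98/3

98/3


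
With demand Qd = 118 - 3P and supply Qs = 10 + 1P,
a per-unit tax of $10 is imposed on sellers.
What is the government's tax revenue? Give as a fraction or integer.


With tax on sellers, new supply: Qs' = 10 + 1(P - 10)
= 0 + 1P
New equilibrium quantity:
Q_new = 59/2
Tax revenue = tax * Q_new = 10 * 59/2 = 295

295


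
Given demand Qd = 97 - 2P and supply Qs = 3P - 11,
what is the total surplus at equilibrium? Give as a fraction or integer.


Find equilibrium: 97 - 2P = 3P - 11
97 + 11 = 5P
P* = 108/5 = 108/5
Q* = 3*108/5 - 11 = 269/5
Inverse demand: P = 97/2 - Q/2, so P_max = 97/2
Inverse supply: P = 11/3 + Q/3, so P_min = 11/3
CS = (1/2) * 269/5 * (97/2 - 108/5) = 72361/100
PS = (1/2) * 269/5 * (108/5 - 11/3) = 72361/150
TS = CS + PS = 72361/100 + 72361/150 = 72361/60

72361/60


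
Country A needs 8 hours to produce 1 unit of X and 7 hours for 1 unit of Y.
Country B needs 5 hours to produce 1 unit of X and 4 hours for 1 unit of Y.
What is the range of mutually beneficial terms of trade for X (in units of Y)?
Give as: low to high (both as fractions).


Opportunity cost of X for Country A = hours_X / hours_Y = 8/7 = 8/7 units of Y
Opportunity cost of X for Country B = hours_X / hours_Y = 5/4 = 5/4 units of Y
Terms of trade must be between the two opportunity costs.
Range: 8/7 to 5/4

8/7 to 5/4


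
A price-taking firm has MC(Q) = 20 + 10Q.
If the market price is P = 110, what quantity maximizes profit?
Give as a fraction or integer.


In perfect competition, profit is maximized where P = MC.
110 = 20 + 10Q
90 = 10Q
Q* = 90/10 = 9

9


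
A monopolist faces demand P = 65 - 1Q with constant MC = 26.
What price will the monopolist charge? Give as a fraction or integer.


MR = 65 - 2Q
Set MR = MC: 65 - 2Q = 26
Q* = 39/2
Substitute into demand:
P* = 65 - 1*39/2 = 91/2

91/2


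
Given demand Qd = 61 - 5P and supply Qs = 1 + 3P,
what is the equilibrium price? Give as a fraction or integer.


At equilibrium, Qd = Qs.
61 - 5P = 1 + 3P
61 - 1 = 5P + 3P
60 = 8P
P* = 60/8 = 15/2

15/2
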